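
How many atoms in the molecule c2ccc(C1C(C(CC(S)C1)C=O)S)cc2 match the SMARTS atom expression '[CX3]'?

The query [CX3] means: C with X3: aliphatic carbon with exactly 3 total connections.
Check the 16 heavy atoms by environment: 6× C (X4) → no; 2× S (X2) → no; 6× c (aromatic, X3) → no; 1× C (X3) → match; 1× O (X1) → no.
That gives 1 matching atom.

1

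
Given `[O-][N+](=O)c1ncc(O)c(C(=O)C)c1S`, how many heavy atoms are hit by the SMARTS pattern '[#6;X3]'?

The query [#6;X3] means: any carbon (aromatic or not) with three total connections.
Check the 14 heavy atoms by environment: 1× n (aromatic, X2) → no; 5× c (aromatic, X3) → match; 1× N (charge +1, X3) → no; 1× O (charge -1, X1) → no; 2× O (X1) → no; 1× S (X2) → no; 1× O (X2) → no; 1× C (X3) → match; 1× C (X4) → no.
Summing the matching environments: 5 + 1 = 6 matching atoms.

6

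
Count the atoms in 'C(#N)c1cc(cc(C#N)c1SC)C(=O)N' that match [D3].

Check the 15 heavy atoms by environment: 4× c (aromatic, D3) → match; 2× c (aromatic, D2) → no; 1× C (D3) → match; 1× O (D1) → no; 3× N (D1) → no; 2× C (D2) → no; 1× S (D2) → no; 1× C (D1) → no.
Summing the matching environments: 4 + 1 = 5 matching atoms.

5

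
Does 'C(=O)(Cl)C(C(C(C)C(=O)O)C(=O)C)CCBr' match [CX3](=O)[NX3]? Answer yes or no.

The pattern [CX3](=O)[NX3] describes a carbonyl carbon bonded to a trivalent nitrogen — an amide.
The closest candidate here is a carboxylic acid group (-C(=O)OH), but the carbonyl is bonded to O, not to an NX3 nitrogen. No other fragment satisfies the full query, so there is no match.

No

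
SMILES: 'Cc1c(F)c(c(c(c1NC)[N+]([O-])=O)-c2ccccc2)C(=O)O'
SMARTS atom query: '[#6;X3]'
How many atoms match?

13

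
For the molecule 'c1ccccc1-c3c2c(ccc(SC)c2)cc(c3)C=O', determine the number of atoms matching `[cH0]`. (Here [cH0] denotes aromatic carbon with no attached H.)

Check the 20 heavy atoms by environment: 6× c (aromatic, H0) → match; 10× c (aromatic, H1) → no; 1× S (H0) → no; 1× C (H3) → no; 1× C (H1) → no; 1× O (H0) → no.
That gives 6 matching atoms.

6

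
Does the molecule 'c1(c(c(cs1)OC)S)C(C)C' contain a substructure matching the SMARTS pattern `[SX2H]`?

The pattern [SX2H] describes an aliphatic sulfur with two connections, one being H — a thiol.
The molecule carries a thiol (-SH), whose atoms satisfy every constraint of the query, so the pattern matches.

Yes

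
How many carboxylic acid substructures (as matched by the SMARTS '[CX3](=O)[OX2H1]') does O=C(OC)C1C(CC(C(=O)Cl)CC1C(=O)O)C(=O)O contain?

[CX3](=O)[OX2H1] is the SMARTS for a carboxylic acid: an sp2 carbon double-bonded to O and single-bonded to an -OH oxygen.
The molecule carries 2 separate instances of a carboxylic acid group (-C(=O)OH) meeting every constraint; each maps to a distinct set of atoms, giving 2 matches.

2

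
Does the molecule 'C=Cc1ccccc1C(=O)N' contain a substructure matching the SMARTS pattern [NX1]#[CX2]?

The pattern [NX1]#[CX2] describes a nitrogen triple-bonded to a two-connected carbon — a nitrile.
The closest candidate here is a primary amide (-C(=O)NH2), but the nitrogen is NX3, not NX1. No other fragment satisfies the full query, so there is no match.

No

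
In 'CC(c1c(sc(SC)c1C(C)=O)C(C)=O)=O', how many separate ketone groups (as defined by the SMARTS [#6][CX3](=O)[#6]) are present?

[#6][CX3](=O)[#6] is the SMARTS for a ketone: a carbonyl carbon (no H) flanked by two carbons.
The molecule carries 3 separate instances of an acetyl/ketone group (-C(=O)CH3) meeting every constraint; each maps to a distinct set of atoms, giving 3 matches.

3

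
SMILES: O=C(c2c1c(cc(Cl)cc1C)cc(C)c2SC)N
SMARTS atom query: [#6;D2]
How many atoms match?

The query [#6;D2] means: any carbon bonded to exactly two heavy atoms.
Check the 18 heavy atoms by environment: 7× c (aromatic, D3) → no; 3× c (aromatic, D2) → match; 1× Cl (D1) → no; 1× S (D2) → no; 3× C (D1) → no; 1× C (D3) → no; 1× O (D1) → no; 1× N (D1) → no.
That gives 3 matching atoms.

3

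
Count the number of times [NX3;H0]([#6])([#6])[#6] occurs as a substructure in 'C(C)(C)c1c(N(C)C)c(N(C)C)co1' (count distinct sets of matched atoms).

2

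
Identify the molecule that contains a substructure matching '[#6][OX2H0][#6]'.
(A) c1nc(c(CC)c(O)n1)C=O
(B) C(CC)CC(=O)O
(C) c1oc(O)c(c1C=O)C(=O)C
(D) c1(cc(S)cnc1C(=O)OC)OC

[#6][OX2H0][#6] describes an aliphatic oxygen bridging two carbons with no H on the oxygen (an ether).
(A) has a hydroxyl group (-OH) but the oxygen has H1, not H0 bridging two carbons.
(B) has a carboxylic acid group (-C(=O)OH) but the -OH oxygen has H1; the =O is OX1, not OX2.
(C) has a hydroxyl group (-OH) but the oxygen has H1, not H0 bridging two carbons.
(D) contains a methoxy ether (-OCH3), which satisfies every atom and bond constraint.
So the answer is (D).

D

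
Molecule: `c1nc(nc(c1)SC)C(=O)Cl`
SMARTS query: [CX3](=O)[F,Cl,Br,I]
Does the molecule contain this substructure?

Yes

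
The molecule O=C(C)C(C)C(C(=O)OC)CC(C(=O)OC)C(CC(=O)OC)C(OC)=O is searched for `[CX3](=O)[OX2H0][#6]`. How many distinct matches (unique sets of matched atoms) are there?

4

[CX3](=O)[OX2H0][#6] is the SMARTS for an ester: a carbonyl carbon bonded to an oxygen that is itself bonded to carbon (no H on that O).
The molecule carries 4 separate instances of a methyl-ester group (-C(=O)OCH3) meeting every constraint; each maps to a distinct set of atoms, giving 4 matches.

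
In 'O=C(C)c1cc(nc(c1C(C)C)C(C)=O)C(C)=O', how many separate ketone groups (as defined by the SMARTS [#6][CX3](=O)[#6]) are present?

[#6][CX3](=O)[#6] is the SMARTS for a ketone: a carbonyl carbon (no H) flanked by two carbons.
The molecule carries 3 separate instances of an acetyl/ketone group (-C(=O)CH3) meeting every constraint; each maps to a distinct set of atoms, giving 3 matches.

3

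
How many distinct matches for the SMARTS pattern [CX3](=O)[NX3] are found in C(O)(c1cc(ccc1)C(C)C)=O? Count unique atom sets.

[CX3](=O)[NX3] is the SMARTS for an amide: a carbonyl carbon bonded to a trivalent nitrogen.
The molecule has a carboxylic acid group (-C(=O)OH), but the carbonyl is bonded to O, not to an NX3 nitrogen; nothing else fits, so there are 0 matches.

0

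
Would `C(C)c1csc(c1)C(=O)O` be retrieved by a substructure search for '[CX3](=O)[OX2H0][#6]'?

No

The pattern [CX3](=O)[OX2H0][#6] describes a carbonyl carbon bonded to an oxygen that is itself bonded to carbon (no H on that O) — an ester.
The closest candidate here is a carboxylic acid group (-C(=O)OH), but the singly-bonded O carries H (OX2H1, not H0). No other fragment satisfies the full query, so there is no match.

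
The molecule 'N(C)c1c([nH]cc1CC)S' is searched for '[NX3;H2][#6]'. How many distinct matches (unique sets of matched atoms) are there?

0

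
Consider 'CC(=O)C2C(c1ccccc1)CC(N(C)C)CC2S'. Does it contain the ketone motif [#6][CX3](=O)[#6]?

Yes

The pattern [#6][CX3](=O)[#6] describes a carbonyl carbon (no H) flanked by two carbons — a ketone.
The molecule carries an acetyl/ketone group (-C(=O)CH3), whose atoms satisfy every constraint of the query, so the pattern matches.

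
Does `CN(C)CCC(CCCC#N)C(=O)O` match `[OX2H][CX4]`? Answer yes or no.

No

The pattern [OX2H][CX4] describes a hydroxyl oxygen bound to an sp3 (X4) carbon — an aliphatic alcohol.
The closest candidate here is a carboxylic acid group (-C(=O)OH), but the -OH is on a CX3 carbonyl carbon, not a CX4 carbon. No other fragment satisfies the full query, so there is no match.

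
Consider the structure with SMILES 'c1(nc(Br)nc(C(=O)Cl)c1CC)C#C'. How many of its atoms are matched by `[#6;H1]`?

The query [#6;H1] means: any carbon bearing exactly one hydrogen.
Check the 14 heavy atoms by environment: 2× n (aromatic, H0) → no; 4× c (aromatic, H0) → no; 1× C (H2) → no; 1× C (H3) → no; 1× Br (H0) → no; 2× C (H0) → no; 1× C (H1) → match; 1× O (H0) → no; 1× Cl (H0) → no.
That gives 1 matching atom.

1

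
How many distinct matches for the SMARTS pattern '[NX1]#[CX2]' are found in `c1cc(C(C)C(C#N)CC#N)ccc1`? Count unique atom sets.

2

[NX1]#[CX2] is the SMARTS for a nitrile: a nitrogen triple-bonded to a two-connected carbon.
The molecule carries 2 separate instances of a nitrile (-C#N) meeting every constraint; each maps to a distinct set of atoms, giving 2 matches.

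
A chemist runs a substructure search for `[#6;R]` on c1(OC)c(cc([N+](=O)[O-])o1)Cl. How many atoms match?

The query [#6;R] means: carbon that is part of a ring.
Check the 11 heavy atoms by environment: 1× o (aromatic, in 5-ring) → no; 4× c (aromatic, in 5-ring) → match; 1× Cl (acyclic) → no; 2× O (acyclic) → no; 1× C (acyclic) → no; 1× N (charge +1, acyclic) → no; 1× O (charge -1, acyclic) → no.
That gives 4 matching atoms.

4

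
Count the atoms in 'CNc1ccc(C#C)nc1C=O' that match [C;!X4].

Check the 12 heavy atoms by environment: 1× n (aromatic, X2) → no; 5× c (aromatic, X3) → no; 1× C (X3) → match; 1× O (X1) → no; 1× N (X3) → no; 1× C (X4) → no; 2× C (X2) → match.
Summing the matching environments: 1 + 2 = 3 matching atoms.

3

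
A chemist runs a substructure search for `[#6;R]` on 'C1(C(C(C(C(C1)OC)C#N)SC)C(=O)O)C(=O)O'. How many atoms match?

6

The query [#6;R] means: carbon that is part of a ring.
Check the 18 heavy atoms by environment: 6× C (in 6-ring) → match; 1× S (acyclic) → no; 5× C (acyclic) → no; 5× O (acyclic) → no; 1× N (acyclic) → no.
That gives 6 matching atoms.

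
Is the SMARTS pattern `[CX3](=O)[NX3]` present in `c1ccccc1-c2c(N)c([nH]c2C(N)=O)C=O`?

Yes

The pattern [CX3](=O)[NX3] describes a carbonyl carbon bonded to a trivalent nitrogen — an amide.
The molecule carries a primary amide (-C(=O)NH2), whose atoms satisfy every constraint of the query, so the pattern matches.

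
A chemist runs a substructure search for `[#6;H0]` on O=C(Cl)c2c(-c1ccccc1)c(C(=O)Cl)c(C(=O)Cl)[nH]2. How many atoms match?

8

The query [#6;H0] means: any carbon with no attached hydrogen.
Check the 20 heavy atoms by environment: 1× n (aromatic, H1) → no; 5× c (aromatic, H0) → match; 3× C (H0) → match; 3× O (H0) → no; 3× Cl (H0) → no; 5× c (aromatic, H1) → no.
Summing the matching environments: 5 + 3 = 8 matching atoms.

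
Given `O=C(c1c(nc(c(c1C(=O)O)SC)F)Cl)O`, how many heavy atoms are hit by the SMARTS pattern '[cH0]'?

The query [cH0] means: aromatic carbon with no attached hydrogen (substituted or ring-fusion).
Check the 16 heavy atoms by environment: 1× n (aromatic, H0) → no; 5× c (aromatic, H0) → match; 1× Cl (H0) → no; 1× S (H0) → no; 1× C (H3) → no; 1× F (H0) → no; 2× C (H0) → no; 2× O (H0) → no; 2× O (H1) → no.
That gives 5 matching atoms.

5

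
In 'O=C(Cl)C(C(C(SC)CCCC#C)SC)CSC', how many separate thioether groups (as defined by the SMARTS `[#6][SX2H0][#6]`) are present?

3

[#6][SX2H0][#6] is the SMARTS for a thioether: an aliphatic sulfur bridging two carbons with no H on the sulfur.
The molecule carries 3 separate instances of a methylthio ether (-SCH3) meeting every constraint; each maps to a distinct set of atoms, giving 3 matches.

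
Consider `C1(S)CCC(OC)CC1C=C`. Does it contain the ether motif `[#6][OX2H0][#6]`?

Yes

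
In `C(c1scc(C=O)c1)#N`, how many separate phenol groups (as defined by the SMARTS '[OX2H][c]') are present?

0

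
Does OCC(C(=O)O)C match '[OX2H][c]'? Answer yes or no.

No

The pattern [OX2H][c] describes a hydroxyl oxygen attached to an aromatic carbon — a phenol.
The closest candidate here is a hydroxyl group (-OH), but the -OH is on an aliphatic carbon, not an aromatic c. No other fragment satisfies the full query, so there is no match.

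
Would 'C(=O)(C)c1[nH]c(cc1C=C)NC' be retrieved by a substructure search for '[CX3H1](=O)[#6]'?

No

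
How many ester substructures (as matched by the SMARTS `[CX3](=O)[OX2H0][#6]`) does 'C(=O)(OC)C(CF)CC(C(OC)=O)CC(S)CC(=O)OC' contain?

3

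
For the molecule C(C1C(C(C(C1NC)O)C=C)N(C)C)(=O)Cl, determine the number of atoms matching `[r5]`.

Check the 16 heavy atoms by environment: 5× C (in 5-ring) → match; 6× C (acyclic) → no; 2× O (acyclic) → no; 2× N (acyclic) → no; 1× Cl (acyclic) → no.
That gives 5 matching atoms.

5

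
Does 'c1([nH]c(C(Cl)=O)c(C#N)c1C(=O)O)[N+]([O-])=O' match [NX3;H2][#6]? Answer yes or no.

No

The pattern [NX3;H2][#6] describes a trivalent nitrogen with two H attached to carbon — a primary amine.
The closest candidate here is a nitro group (-[N+](=O)[O-]), but the nitrogen is [N+] with no H, not NX3H2. No other fragment satisfies the full query, so there is no match.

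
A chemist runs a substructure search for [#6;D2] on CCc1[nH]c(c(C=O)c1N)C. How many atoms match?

The query [#6;D2] means: any carbon bonded to exactly two heavy atoms.
Check the 11 heavy atoms by environment: 1× n (aromatic, D2) → no; 4× c (aromatic, D3) → no; 2× C (D2) → match; 1× O (D1) → no; 2× C (D1) → no; 1× N (D1) → no.
That gives 2 matching atoms.

2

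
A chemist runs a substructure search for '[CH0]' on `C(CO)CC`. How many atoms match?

0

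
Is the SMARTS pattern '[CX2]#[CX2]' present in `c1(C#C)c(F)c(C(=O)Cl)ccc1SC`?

Yes

The pattern [CX2]#[CX2] describes a carbon-carbon triple bond — an alkyne.
The molecule carries an ethynyl group (-C#CH), whose atoms satisfy every constraint of the query, so the pattern matches.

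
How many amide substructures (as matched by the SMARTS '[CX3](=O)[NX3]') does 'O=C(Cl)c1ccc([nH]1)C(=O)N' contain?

1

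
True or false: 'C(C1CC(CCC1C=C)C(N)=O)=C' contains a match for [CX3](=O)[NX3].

True

The pattern [CX3](=O)[NX3] describes a carbonyl carbon bonded to a trivalent nitrogen — an amide.
The molecule carries a primary amide (-C(=O)NH2), whose atoms satisfy every constraint of the query, so the pattern matches.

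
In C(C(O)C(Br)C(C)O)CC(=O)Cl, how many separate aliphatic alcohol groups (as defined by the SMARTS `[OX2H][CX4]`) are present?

[OX2H][CX4] is the SMARTS for an aliphatic alcohol: a hydroxyl oxygen bound to an sp3 (X4) carbon.
The molecule carries 2 separate instances of a hydroxyl group (-OH) meeting every constraint; each maps to a distinct set of atoms, giving 2 matches.

2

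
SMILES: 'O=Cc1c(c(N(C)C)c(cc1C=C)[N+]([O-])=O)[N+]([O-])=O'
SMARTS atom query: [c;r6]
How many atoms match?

6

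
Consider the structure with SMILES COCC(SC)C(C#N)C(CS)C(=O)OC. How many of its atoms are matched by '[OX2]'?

2

The query [OX2] means: aliphatic oxygen with two total connections — ether, hydroxyl, or ester single-bond O.
Check the 16 heavy atoms by environment: 8× C (X4) → no; 1× C (X2) → no; 1× N (X1) → no; 1× C (X3) → no; 1× O (X1) → no; 2× O (X2) → match; 2× S (X2) → no.
That gives 2 matching atoms.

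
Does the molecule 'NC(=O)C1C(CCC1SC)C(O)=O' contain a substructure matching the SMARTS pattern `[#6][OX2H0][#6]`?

No

The pattern [#6][OX2H0][#6] describes an aliphatic oxygen bridging two carbons with no H on the oxygen — an ether.
The closest candidate here is a carboxylic acid group (-C(=O)OH), but the -OH oxygen has H1; the =O is OX1, not OX2. No other fragment satisfies the full query, so there is no match.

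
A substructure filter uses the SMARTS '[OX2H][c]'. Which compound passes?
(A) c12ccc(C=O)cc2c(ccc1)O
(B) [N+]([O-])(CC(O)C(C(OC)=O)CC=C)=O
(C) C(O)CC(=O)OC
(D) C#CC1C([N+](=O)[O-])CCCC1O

A

[OX2H][c] describes a hydroxyl oxygen attached to an aromatic carbon (a phenol).
(A) contains a hydroxyl group (-OH), which satisfies every atom and bond constraint.
(B) has a hydroxyl group (-OH) but the -OH is on an aliphatic carbon, not an aromatic c.
(C) has a hydroxyl group (-OH) but the -OH is on an aliphatic carbon, not an aromatic c.
(D) has a hydroxyl group (-OH) but the -OH is on an aliphatic carbon, not an aromatic c.
So the answer is (A).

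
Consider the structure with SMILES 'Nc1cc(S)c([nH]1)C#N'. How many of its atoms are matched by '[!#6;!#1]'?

The query [!#6;!#1] means: not carbon and not hydrogen — any heteroatom.
Check the 9 heavy atoms by environment: 1× n (aromatic) → match; 4× c (aromatic) → no; 1× S → match; 1× C → no; 2× N → match.
Summing the matching environments: 1 + 1 + 2 = 4 matching atoms.

4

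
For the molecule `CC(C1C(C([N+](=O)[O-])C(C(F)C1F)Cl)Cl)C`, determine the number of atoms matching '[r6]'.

The query [r6] means: r6 matches atoms in a six-membered ring.
Check the 16 heavy atoms by environment: 6× C (in 6-ring) → match; 2× F (acyclic) → no; 3× C (acyclic) → no; 2× Cl (acyclic) → no; 1× N (charge +1, acyclic) → no; 1× O (charge -1, acyclic) → no; 1× O (acyclic) → no.
That gives 6 matching atoms.

6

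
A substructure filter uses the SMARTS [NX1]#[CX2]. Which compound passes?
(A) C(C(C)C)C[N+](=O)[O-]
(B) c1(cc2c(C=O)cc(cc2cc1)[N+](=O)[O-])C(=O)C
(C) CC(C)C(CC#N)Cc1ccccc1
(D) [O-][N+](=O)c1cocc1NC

[NX1]#[CX2] describes a nitrogen triple-bonded to a two-connected carbon (a nitrile).
(A) has a nitro group (-[N+](=O)[O-]) but there is no C#N triple bond.
(B) has a nitro group (-[N+](=O)[O-]) but there is no C#N triple bond.
(C) contains a nitrile (-C#N), which satisfies every atom and bond constraint.
(D) has a nitro group (-[N+](=O)[O-]) but there is no C#N triple bond.
So the answer is (C).

C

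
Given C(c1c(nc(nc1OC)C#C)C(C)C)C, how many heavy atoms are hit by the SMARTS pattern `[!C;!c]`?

3

The query [!C;!c] means: neither aliphatic nor aromatic carbon — same as [!#6].
Check the 15 heavy atoms by environment: 2× n (aromatic) → match; 4× c (aromatic) → no; 1× O → match; 8× C → no.
Summing the matching environments: 2 + 1 = 3 matching atoms.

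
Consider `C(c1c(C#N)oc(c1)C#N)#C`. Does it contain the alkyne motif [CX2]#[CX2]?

Yes

The pattern [CX2]#[CX2] describes a carbon-carbon triple bond — an alkyne.
The molecule carries an ethynyl group (-C#CH), whose atoms satisfy every constraint of the query, so the pattern matches.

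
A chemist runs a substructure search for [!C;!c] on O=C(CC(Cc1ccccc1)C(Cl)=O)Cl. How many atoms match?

The query [!C;!c] means: neither aliphatic nor aromatic carbon — same as [!#6].
Check the 15 heavy atoms by environment: 5× C → no; 2× O → match; 2× Cl → match; 6× c (aromatic) → no.
Summing the matching environments: 2 + 2 = 4 matching atoms.

4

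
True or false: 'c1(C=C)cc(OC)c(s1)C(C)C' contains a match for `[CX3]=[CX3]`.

The pattern [CX3]=[CX3] describes a non-aromatic C=C double bond between two sp2 carbons — an alkene.
The molecule carries a vinyl group (-CH=CH2), whose atoms satisfy every constraint of the query, so the pattern matches.

True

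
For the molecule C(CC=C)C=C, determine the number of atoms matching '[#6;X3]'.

4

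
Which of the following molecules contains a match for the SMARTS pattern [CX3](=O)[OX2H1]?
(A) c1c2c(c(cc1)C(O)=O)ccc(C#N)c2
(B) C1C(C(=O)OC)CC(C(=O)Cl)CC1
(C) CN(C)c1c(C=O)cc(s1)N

[CX3](=O)[OX2H1] describes an sp2 carbon double-bonded to O and single-bonded to an -OH oxygen (a carboxylic acid).
(A) contains a carboxylic acid group (-C(=O)OH), which satisfies every atom and bond constraint.
(B) has a methyl-ester group (-C(=O)OCH3) but the singly-bonded O has no H (OX2H0, not OX2H1).
(C) has an aldehyde (-CHO) but there is no singly-bonded oxygen on the carbonyl carbon.
So the answer is (A).

A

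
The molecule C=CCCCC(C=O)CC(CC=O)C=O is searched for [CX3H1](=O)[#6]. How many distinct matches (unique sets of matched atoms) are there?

[CX3H1](=O)[#6] is the SMARTS for an aldehyde: an sp2 carbon with one H, double-bonded to O and single-bonded to carbon.
The molecule carries 3 separate instances of an aldehyde (-CHO) meeting every constraint; each maps to a distinct set of atoms, giving 3 matches.

3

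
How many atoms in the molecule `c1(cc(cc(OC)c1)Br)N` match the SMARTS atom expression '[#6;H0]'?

The query [#6;H0] means: any carbon with no attached hydrogen.
Check the 10 heavy atoms by environment: 3× c (aromatic, H1) → no; 3× c (aromatic, H0) → match; 1× N (H2) → no; 1× O (H0) → no; 1× C (H3) → no; 1× Br (H0) → no.
That gives 3 matching atoms.

3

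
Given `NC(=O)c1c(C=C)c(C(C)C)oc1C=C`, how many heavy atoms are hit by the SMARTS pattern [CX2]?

The query [CX2] means: C with X2: aliphatic carbon with exactly 2 total connections.
Check the 15 heavy atoms by environment: 1× o (aromatic, X2) → no; 4× c (aromatic, X3) → no; 5× C (X3) → no; 1× O (X1) → no; 1× N (X3) → no; 3× C (X4) → no.
No environment satisfies the query, so 0 matching atoms.

0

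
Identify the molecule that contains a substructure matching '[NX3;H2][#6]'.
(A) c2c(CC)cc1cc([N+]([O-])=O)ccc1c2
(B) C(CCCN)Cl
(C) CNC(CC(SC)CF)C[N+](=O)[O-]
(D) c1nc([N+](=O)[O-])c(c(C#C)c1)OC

B

[NX3;H2][#6] describes a trivalent nitrogen with two H attached to carbon (a primary amine).
(A) has a nitro group (-[N+](=O)[O-]) but the nitrogen is [N+] with no H, not NX3H2.
(B) contains a primary amino group (-NH2), which satisfies every atom and bond constraint.
(C) has a nitro group (-[N+](=O)[O-]) but the nitrogen is [N+] with no H, not NX3H2.
(D) has a nitro group (-[N+](=O)[O-]) but the nitrogen is [N+] with no H, not NX3H2.
So the answer is (B).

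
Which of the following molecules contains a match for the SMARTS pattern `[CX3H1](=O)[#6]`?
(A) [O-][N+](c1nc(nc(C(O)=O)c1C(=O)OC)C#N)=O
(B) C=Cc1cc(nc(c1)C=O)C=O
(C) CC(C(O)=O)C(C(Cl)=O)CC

B

[CX3H1](=O)[#6] describes an sp2 carbon with one H, double-bonded to O and single-bonded to carbon (an aldehyde).
(A) has a carboxylic acid group (-C(=O)OH) but the carbonyl carbon has H0 and is bonded to O, not H1.
(B) contains an aldehyde (-CHO), which satisfies every atom and bond constraint.
(C) has a carboxylic acid group (-C(=O)OH) but the carbonyl carbon has H0 and is bonded to O, not H1.
So the answer is (B).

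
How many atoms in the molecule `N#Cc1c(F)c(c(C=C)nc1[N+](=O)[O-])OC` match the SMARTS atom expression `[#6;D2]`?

The query [#6;D2] means: any carbon bonded to exactly two heavy atoms.
Check the 16 heavy atoms by environment: 1× n (aromatic, D2) → no; 5× c (aromatic, D3) → no; 2× C (D2) → match; 1× N (D1) → no; 2× C (D1) → no; 1× N (charge +1, D3) → no; 1× O (charge -1, D1) → no; 1× O (D1) → no; 1× F (D1) → no; 1× O (D2) → no.
That gives 2 matching atoms.

2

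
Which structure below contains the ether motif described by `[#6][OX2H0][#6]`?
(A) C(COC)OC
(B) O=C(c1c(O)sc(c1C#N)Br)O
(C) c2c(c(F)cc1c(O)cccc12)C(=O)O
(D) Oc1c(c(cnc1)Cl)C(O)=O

A

[#6][OX2H0][#6] describes an aliphatic oxygen bridging two carbons with no H on the oxygen (an ether).
(A) contains a methoxy ether (-OCH3), which satisfies every atom and bond constraint.
(B) has a hydroxyl group (-OH) but the oxygen has H1, not H0 bridging two carbons.
(C) has a hydroxyl group (-OH) but the oxygen has H1, not H0 bridging two carbons.
(D) has a carboxylic acid group (-C(=O)OH) but the -OH oxygen has H1; the =O is OX1, not OX2.
So the answer is (A).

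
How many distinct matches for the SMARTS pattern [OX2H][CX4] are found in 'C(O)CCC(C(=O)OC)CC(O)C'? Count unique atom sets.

2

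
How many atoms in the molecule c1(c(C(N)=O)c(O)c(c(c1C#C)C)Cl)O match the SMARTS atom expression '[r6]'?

6

The query [r6] means: r6 matches atoms in a six-membered ring.
Check the 15 heavy atoms by environment: 6× c (aromatic, in 6-ring) → match; 4× C (acyclic) → no; 3× O (acyclic) → no; 1× N (acyclic) → no; 1× Cl (acyclic) → no.
That gives 6 matching atoms.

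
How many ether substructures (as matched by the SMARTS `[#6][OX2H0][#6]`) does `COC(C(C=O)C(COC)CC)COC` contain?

3

[#6][OX2H0][#6] is the SMARTS for an ether: an aliphatic oxygen bridging two carbons with no H on the oxygen.
The molecule carries 3 separate instances of a methoxy ether (-OCH3) meeting every constraint; each maps to a distinct set of atoms, giving 3 matches.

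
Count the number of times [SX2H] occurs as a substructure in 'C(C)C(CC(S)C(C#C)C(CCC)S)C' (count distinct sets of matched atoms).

2

[SX2H] is the SMARTS for a thiol: an aliphatic sulfur with two connections, one being H.
The molecule carries 2 separate instances of a thiol (-SH) meeting every constraint; each maps to a distinct set of atoms, giving 2 matches.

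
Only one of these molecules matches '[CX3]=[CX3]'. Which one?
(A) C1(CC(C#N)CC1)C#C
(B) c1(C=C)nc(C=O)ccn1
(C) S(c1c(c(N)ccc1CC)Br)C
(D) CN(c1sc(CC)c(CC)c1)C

B

[CX3]=[CX3] describes a non-aromatic C=C double bond between two sp2 carbons (an alkene).
(A) has an ethynyl group (-C#CH) but the C-C bond is a triple bond, not a double bond.
(B) contains a vinyl group (-CH=CH2), which satisfies every atom and bond constraint.
(C) has an ethyl group (-CH2CH3) but its C-C bond is a single bond between CX4 carbons, not CX3=CX3.
(D) has an ethyl group (-CH2CH3) but its C-C bond is a single bond between CX4 carbons, not CX3=CX3.
So the answer is (B).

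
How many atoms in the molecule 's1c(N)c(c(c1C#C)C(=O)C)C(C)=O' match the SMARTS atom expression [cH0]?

4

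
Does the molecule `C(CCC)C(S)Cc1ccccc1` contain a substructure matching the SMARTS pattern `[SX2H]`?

Yes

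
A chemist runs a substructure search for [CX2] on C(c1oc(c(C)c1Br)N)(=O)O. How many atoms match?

0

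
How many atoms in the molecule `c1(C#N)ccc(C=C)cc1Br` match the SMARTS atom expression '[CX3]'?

The query [CX3] means: C with X3: aliphatic carbon with exactly 3 total connections.
Check the 11 heavy atoms by environment: 6× c (aromatic, X3) → no; 1× C (X2) → no; 1× N (X1) → no; 2× C (X3) → match; 1× Br (X1) → no.
That gives 2 matching atoms.

2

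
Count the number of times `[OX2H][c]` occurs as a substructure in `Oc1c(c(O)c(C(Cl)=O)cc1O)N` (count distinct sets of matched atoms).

3

[OX2H][c] is the SMARTS for a phenol: a hydroxyl oxygen attached to an aromatic carbon.
The molecule carries 3 separate instances of a hydroxyl group (-OH) meeting every constraint; each maps to a distinct set of atoms, giving 3 matches.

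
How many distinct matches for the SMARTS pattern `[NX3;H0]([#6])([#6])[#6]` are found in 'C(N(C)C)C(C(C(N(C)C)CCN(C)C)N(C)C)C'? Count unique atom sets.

4

[NX3;H0]([#6])([#6])[#6] is the SMARTS for a tertiary amine: a trivalent nitrogen with no H, bonded to three carbons.
The molecule carries 4 separate instances of a dimethylamino group (-N(CH3)2) meeting every constraint; each maps to a distinct set of atoms, giving 4 matches.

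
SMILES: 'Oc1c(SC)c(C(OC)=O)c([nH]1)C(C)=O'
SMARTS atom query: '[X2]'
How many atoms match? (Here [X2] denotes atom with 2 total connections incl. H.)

The query [X2] means: any atom with exactly two total connections (bonds + H).
Check the 15 heavy atoms by environment: 1× n (aromatic, X3) → no; 4× c (aromatic, X3) → no; 2× C (X3) → no; 2× O (X1) → no; 3× C (X4) → no; 2× O (X2) → match; 1× S (X2) → match.
Summing the matching environments: 2 + 1 = 3 matching atoms.

3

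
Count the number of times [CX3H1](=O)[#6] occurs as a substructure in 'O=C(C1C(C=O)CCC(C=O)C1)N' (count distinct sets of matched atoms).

[CX3H1](=O)[#6] is the SMARTS for an aldehyde: an sp2 carbon with one H, double-bonded to O and single-bonded to carbon.
The molecule carries 2 separate instances of an aldehyde (-CHO) meeting every constraint; each maps to a distinct set of atoms, giving 2 matches.

2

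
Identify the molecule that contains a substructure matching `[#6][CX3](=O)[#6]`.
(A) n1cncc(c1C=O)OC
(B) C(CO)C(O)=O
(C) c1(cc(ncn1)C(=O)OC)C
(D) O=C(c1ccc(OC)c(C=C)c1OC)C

D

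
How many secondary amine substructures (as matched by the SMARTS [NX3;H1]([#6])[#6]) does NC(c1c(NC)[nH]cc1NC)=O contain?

2

[NX3;H1]([#6])[#6] is the SMARTS for a secondary amine: a trivalent nitrogen with one H, bonded to two carbons.
The molecule carries 2 separate instances of an N-methylamino group (-NHCH3) meeting every constraint; each maps to a distinct set of atoms, giving 2 matches.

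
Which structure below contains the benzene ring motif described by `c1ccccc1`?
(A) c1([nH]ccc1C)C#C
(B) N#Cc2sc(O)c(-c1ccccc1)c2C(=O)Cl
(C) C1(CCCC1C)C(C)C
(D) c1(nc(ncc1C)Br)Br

B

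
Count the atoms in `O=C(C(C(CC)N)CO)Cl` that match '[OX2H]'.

1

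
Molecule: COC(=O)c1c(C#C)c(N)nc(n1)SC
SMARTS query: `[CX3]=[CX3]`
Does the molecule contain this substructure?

No

The pattern [CX3]=[CX3] describes a non-aromatic C=C double bond between two sp2 carbons — an alkene.
The closest candidate here is an ethynyl group (-C#CH), but the C-C bond is a triple bond, not a double bond. No other fragment satisfies the full query, so there is no match.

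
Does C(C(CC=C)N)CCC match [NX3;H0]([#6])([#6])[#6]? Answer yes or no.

The pattern [NX3;H0]([#6])([#6])[#6] describes a trivalent nitrogen with no H, bonded to three carbons — a tertiary amine.
The closest candidate here is a primary amino group (-NH2), but the nitrogen has H2, not H0 with three carbons. No other fragment satisfies the full query, so there is no match.

No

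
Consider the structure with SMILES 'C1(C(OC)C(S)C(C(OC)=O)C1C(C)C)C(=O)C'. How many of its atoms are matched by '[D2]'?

2

The query [D2] means: atom with exactly two heavy-atom neighbours.
Check the 18 heavy atoms by environment: 8× C (D3) → no; 5× C (D1) → no; 2× O (D1) → no; 1× S (D1) → no; 2× O (D2) → match.
That gives 2 matching atoms.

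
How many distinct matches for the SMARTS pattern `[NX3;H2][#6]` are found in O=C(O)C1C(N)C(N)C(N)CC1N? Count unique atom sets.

4

[NX3;H2][#6] is the SMARTS for a primary amine: a trivalent nitrogen with two H attached to carbon.
The molecule carries 4 separate instances of a primary amino group (-NH2) meeting every constraint; each maps to a distinct set of atoms, giving 4 matches.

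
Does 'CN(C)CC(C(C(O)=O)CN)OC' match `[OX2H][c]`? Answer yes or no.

No

The pattern [OX2H][c] describes a hydroxyl oxygen attached to an aromatic carbon — a phenol.
The closest candidate here is a methoxy ether (-OCH3), but the oxygen has H0, not H1. No other fragment satisfies the full query, so there is no match.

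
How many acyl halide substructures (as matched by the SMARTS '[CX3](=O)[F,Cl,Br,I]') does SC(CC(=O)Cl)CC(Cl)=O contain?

2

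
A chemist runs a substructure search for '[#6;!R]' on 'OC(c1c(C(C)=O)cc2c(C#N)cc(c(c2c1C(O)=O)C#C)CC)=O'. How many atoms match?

The query [#6;!R] means: carbon not in any ring.
Check the 25 heavy atoms by environment: 10× c (aromatic, in 6-ring) → no; 9× C (acyclic) → match; 5× O (acyclic) → no; 1× N (acyclic) → no.
That gives 9 matching atoms.

9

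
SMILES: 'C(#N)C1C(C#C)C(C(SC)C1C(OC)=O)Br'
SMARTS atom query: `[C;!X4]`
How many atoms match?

4

The query [C;!X4] means: aliphatic carbon that does not have four total connections.
Check the 16 heavy atoms by environment: 7× C (X4) → no; 1× S (X2) → no; 1× C (X3) → match; 1× O (X1) → no; 1× O (X2) → no; 1× Br (X1) → no; 3× C (X2) → match; 1× N (X1) → no.
Summing the matching environments: 1 + 3 = 4 matching atoms.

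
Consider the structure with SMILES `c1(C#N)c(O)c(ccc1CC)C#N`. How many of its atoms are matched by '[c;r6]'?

6

The query [c;r6] means: aromatic carbon that belongs to a six-membered ring.
Check the 13 heavy atoms by environment: 6× c (aromatic, in 6-ring) → match; 4× C (acyclic) → no; 2× N (acyclic) → no; 1× O (acyclic) → no.
That gives 6 matching atoms.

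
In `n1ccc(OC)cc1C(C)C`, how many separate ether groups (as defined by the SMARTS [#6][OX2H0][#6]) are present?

[#6][OX2H0][#6] is the SMARTS for an ether: an aliphatic oxygen bridging two carbons with no H on the oxygen.
Exactly one fragment in the molecule meets all constraints, giving 1 match.

1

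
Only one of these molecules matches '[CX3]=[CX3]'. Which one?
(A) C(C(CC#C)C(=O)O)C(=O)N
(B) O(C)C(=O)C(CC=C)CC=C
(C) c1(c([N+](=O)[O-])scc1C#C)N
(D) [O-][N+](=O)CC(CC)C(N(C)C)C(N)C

B

[CX3]=[CX3] describes a non-aromatic C=C double bond between two sp2 carbons (an alkene).
(A) has an ethynyl group (-C#CH) but the C-C bond is a triple bond, not a double bond.
(B) contains a vinyl group (-CH=CH2), which satisfies every atom and bond constraint.
(C) has an ethynyl group (-C#CH) but the C-C bond is a triple bond, not a double bond.
(D) has an ethyl group (-CH2CH3) but its C-C bond is a single bond between CX4 carbons, not CX3=CX3.
So the answer is (B).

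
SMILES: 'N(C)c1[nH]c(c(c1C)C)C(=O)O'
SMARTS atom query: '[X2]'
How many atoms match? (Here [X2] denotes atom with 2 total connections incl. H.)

The query [X2] means: any atom with exactly two total connections (bonds + H).
Check the 12 heavy atoms by environment: 1× n (aromatic, X3) → no; 4× c (aromatic, X3) → no; 1× N (X3) → no; 3× C (X4) → no; 1× C (X3) → no; 1× O (X1) → no; 1× O (X2) → match.
That gives 1 matching atom.

1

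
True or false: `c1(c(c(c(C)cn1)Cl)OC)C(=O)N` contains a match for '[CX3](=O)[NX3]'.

True

The pattern [CX3](=O)[NX3] describes a carbonyl carbon bonded to a trivalent nitrogen — an amide.
The molecule carries a primary amide (-C(=O)NH2), whose atoms satisfy every constraint of the query, so the pattern matches.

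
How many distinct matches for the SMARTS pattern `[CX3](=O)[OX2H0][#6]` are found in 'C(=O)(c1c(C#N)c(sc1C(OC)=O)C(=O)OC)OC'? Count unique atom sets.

3

[CX3](=O)[OX2H0][#6] is the SMARTS for an ester: a carbonyl carbon bonded to an oxygen that is itself bonded to carbon (no H on that O).
The molecule carries 3 separate instances of a methyl-ester group (-C(=O)OCH3) meeting every constraint; each maps to a distinct set of atoms, giving 3 matches.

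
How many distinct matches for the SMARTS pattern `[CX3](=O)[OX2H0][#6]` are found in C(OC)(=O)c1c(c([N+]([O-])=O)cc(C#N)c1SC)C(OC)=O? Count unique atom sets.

[CX3](=O)[OX2H0][#6] is the SMARTS for an ester: a carbonyl carbon bonded to an oxygen that is itself bonded to carbon (no H on that O).
The molecule carries 2 separate instances of a methyl-ester group (-C(=O)OCH3) meeting every constraint; each maps to a distinct set of atoms, giving 2 matches.

2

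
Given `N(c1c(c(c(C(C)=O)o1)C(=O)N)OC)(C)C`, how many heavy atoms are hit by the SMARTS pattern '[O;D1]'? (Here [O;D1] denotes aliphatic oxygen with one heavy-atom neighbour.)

2

The query [O;D1] means: aliphatic oxygen bonded to exactly one heavy atom.
Check the 16 heavy atoms by environment: 1× o (aromatic, D2) → no; 4× c (aromatic, D3) → no; 2× C (D3) → no; 2× O (D1) → match; 1× N (D1) → no; 4× C (D1) → no; 1× O (D2) → no; 1× N (D3) → no.
That gives 2 matching atoms.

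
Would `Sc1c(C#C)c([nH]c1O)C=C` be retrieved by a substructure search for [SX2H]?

Yes

The pattern [SX2H] describes an aliphatic sulfur with two connections, one being H — a thiol.
The molecule carries a thiol (-SH), whose atoms satisfy every constraint of the query, so the pattern matches.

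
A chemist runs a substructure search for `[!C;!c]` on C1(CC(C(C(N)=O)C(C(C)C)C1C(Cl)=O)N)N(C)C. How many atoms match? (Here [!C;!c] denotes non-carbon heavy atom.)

Check the 19 heavy atoms by environment: 13× C → no; 2× O → match; 1× Cl → match; 3× N → match.
Summing the matching environments: 2 + 1 + 3 = 6 matching atoms.

6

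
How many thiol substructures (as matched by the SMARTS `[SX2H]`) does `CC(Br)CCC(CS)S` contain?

2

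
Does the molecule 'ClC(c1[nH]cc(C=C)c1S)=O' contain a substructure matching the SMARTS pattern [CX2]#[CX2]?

No

The pattern [CX2]#[CX2] describes a carbon-carbon triple bond — an alkyne.
The closest candidate here is a vinyl group (-CH=CH2), but the C=C is a double bond; both carbons are CX3, not CX2. No other fragment satisfies the full query, so there is no match.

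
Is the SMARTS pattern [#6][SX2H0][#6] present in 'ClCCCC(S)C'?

No

The pattern [#6][SX2H0][#6] describes an aliphatic sulfur bridging two carbons with no H on the sulfur — a thioether.
The closest candidate here is a thiol (-SH), but the sulfur has H1, not H0 bridging two carbons. No other fragment satisfies the full query, so there is no match.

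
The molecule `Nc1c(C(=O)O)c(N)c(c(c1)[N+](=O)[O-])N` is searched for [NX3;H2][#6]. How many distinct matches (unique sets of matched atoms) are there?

3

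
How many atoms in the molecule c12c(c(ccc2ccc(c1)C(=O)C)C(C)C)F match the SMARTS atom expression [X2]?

0

The query [X2] means: any atom with exactly two total connections (bonds + H).
Check the 17 heavy atoms by environment: 10× c (aromatic, X3) → no; 1× C (X3) → no; 1× O (X1) → no; 4× C (X4) → no; 1× F (X1) → no.
No environment satisfies the query, so 0 matching atoms.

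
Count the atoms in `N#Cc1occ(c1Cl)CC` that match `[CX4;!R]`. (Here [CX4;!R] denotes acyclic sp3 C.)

Check the 10 heavy atoms by environment: 1× o (aromatic, X2, in 5-ring) → no; 4× c (aromatic, X3, in 5-ring) → no; 1× C (X2, acyclic) → no; 1× N (X1, acyclic) → no; 2× C (X4, acyclic) → match; 1× Cl (X1, acyclic) → no.
That gives 2 matching atoms.

2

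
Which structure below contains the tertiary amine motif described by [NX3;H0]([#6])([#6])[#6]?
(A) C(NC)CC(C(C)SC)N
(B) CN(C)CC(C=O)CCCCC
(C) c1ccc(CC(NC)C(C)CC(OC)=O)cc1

B

[NX3;H0]([#6])([#6])[#6] describes a trivalent nitrogen with no H, bonded to three carbons (a tertiary amine).
(A) has a primary amino group (-NH2) but the nitrogen has H2, not H0 with three carbons.
(B) contains a dimethylamino group (-N(CH3)2), which satisfies every atom and bond constraint.
(C) has an N-methylamino group (-NHCH3) but the nitrogen still has one H (H1), not H0.
So the answer is (B).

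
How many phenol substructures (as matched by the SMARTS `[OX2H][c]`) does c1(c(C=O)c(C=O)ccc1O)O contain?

2

[OX2H][c] is the SMARTS for a phenol: a hydroxyl oxygen attached to an aromatic carbon.
The molecule carries 2 separate instances of a hydroxyl group (-OH) meeting every constraint; each maps to a distinct set of atoms, giving 2 matches.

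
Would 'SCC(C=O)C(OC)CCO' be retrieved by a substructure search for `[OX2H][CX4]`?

Yes

The pattern [OX2H][CX4] describes a hydroxyl oxygen bound to an sp3 (X4) carbon — an aliphatic alcohol.
The molecule carries a hydroxyl group (-OH), whose atoms satisfy every constraint of the query, so the pattern matches.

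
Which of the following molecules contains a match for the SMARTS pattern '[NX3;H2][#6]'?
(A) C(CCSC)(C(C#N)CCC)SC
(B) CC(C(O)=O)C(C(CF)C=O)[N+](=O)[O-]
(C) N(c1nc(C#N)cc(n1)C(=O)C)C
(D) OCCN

D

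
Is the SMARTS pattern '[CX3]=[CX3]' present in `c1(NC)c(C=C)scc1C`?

Yes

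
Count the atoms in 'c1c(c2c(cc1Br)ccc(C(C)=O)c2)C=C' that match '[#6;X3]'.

13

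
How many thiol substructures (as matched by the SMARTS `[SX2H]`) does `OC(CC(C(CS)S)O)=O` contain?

[SX2H] is the SMARTS for a thiol: an aliphatic sulfur with two connections, one being H.
The molecule carries 2 separate instances of a thiol (-SH) meeting every constraint; each maps to a distinct set of atoms, giving 2 matches.

2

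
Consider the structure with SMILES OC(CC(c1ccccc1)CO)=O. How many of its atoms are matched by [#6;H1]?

The query [#6;H1] means: any carbon bearing exactly one hydrogen.
Check the 13 heavy atoms by environment: 2× C (H2) → no; 1× C (H1) → match; 2× O (H1) → no; 1× c (aromatic, H0) → no; 5× c (aromatic, H1) → match; 1× C (H0) → no; 1× O (H0) → no.
Summing the matching environments: 1 + 5 = 6 matching atoms.

6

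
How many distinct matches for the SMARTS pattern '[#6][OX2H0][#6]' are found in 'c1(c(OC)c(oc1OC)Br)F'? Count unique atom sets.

2

[#6][OX2H0][#6] is the SMARTS for an ether: an aliphatic oxygen bridging two carbons with no H on the oxygen.
The molecule carries 2 separate instances of a methoxy ether (-OCH3) meeting every constraint; each maps to a distinct set of atoms, giving 2 matches.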